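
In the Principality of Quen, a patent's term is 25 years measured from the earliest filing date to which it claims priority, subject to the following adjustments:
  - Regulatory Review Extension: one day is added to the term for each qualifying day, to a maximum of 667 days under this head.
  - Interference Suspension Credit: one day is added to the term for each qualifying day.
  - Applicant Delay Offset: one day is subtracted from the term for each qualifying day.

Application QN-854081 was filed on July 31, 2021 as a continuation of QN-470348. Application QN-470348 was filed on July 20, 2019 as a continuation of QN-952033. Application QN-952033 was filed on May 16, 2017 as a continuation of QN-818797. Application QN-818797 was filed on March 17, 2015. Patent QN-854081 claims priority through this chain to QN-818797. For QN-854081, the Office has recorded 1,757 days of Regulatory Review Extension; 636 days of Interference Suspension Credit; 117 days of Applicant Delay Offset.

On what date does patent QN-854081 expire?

June 16, 2043

Earliest priority filing: 17 March 2015.
Base term: 17 March 2015 + 25 years → 17 March 2040.
Regulatory Review Extension: 1757 days claimed exceeds the 667-day cap, so +667 days → 13 January 2042.
Interference Suspension Credit: +636 days → 11 October 2043.
Applicant Delay Offset: −117 days → 16 June 2043.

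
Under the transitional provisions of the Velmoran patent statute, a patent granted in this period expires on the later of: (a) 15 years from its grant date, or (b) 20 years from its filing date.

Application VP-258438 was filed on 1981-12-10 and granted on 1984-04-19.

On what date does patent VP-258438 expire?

(a) grant + 15 years → 19 April 1999.
(b) filing + 20 years → 10 December 2001.
Later of the two: 10 December 2001.

2001-12-10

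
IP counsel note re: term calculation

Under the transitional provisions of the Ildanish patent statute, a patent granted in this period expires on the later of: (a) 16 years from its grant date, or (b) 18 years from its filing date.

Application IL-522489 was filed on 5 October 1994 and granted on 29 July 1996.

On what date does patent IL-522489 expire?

October 5, 2012

(a) grant + 16 years → 29 July 2012.
(b) filing + 18 years → 5 October 2012.
Later of the two: 5 October 2012.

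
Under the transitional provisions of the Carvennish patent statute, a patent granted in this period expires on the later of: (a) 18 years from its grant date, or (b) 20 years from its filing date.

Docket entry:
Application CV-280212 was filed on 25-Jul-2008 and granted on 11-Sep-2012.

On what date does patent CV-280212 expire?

(a) grant + 18 years → 11 September 2030.
(b) filing + 20 years → 25 July 2028.
Later of the two: 11 September 2030.

September 11, 2030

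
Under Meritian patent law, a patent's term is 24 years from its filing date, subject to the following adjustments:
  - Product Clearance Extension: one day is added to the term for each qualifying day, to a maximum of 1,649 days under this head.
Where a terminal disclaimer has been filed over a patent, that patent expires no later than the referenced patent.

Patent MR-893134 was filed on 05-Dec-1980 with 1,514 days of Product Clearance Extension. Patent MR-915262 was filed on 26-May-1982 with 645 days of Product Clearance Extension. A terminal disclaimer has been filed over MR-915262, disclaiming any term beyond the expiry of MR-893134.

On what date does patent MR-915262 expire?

Natural term of MR-915262:
  Base: filing + 24 years → 26 May 2006.
  Product Clearance Extension: 645 days (within the 1649-day cap) → +645 days → 1 March 2008.
Expiry of referenced patent MR-893134:
  Base: filing + 24 years → 5 December 2004.
  Product Clearance Extension: 1514 days (within the 1649-day cap) → +1514 days → 27 January 2009.
Terminal disclaimer: MR-915262 expires on the earlier of 1 March 2008 and 27 January 2009.

2008-03-01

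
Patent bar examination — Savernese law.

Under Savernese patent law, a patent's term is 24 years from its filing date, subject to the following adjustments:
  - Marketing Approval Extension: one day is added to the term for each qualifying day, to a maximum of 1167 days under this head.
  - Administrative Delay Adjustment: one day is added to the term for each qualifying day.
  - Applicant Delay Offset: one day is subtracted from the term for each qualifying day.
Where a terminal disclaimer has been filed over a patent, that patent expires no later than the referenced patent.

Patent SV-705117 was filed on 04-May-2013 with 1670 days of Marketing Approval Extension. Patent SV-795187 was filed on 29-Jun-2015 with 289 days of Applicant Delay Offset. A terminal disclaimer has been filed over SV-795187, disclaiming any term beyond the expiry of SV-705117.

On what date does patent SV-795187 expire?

September 13, 2038

Natural term of SV-795187:
  Base: filing + 24 years → 29 June 2039.
  Applicant Delay Offset: −289 days → 13 September 2038.
Expiry of referenced patent SV-705117:
  Base: filing + 24 years → 4 May 2037.
  Marketing Approval Extension: 1670 days claimed exceeds the 1167-day cap, so +1167 days → 14 July 2040.
Terminal disclaimer: SV-795187 expires on the earlier of 13 September 2038 and 14 July 2040.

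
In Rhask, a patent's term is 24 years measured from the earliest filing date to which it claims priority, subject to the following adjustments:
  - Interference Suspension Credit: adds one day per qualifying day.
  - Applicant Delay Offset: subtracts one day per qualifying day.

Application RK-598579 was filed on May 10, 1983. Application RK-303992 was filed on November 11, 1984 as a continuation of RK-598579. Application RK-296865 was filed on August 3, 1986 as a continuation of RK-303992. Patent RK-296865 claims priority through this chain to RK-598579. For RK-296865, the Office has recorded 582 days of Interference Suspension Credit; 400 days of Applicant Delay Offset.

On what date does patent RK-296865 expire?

2007-11-08

Earliest priority filing: 10 May 1983.
Base term: 10 May 1983 + 24 years → 10 May 2007.
Interference Suspension Credit: +582 days → 12 December 2008.
Applicant Delay Offset: −400 days → 8 November 2007.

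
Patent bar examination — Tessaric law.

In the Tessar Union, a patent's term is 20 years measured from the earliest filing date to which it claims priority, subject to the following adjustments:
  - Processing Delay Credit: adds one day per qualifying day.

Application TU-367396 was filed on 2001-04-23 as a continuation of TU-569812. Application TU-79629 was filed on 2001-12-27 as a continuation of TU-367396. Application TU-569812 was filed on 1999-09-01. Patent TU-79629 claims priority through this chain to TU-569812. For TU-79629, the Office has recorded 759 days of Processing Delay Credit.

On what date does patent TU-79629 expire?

September 29, 2021

Earliest priority filing: 1 September 1999.
Base term: 1 September 1999 + 20 years → 1 September 2019.
Processing Delay Credit: +759 days → 29 September 2021.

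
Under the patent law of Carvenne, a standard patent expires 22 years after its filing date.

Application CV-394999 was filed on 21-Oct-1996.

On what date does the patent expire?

October 21, 2018

Filing date + 22 years → 21 October 2018.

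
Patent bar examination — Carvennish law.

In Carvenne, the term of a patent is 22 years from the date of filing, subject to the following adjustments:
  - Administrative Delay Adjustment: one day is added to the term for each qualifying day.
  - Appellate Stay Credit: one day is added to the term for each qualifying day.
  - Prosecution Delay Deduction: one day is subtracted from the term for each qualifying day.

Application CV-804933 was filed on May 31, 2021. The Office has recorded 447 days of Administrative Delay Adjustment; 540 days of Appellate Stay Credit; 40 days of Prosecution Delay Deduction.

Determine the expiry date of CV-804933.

2046-01-02

Base term: filing date + 22 years → 31 May 2043.
Administrative Delay Adjustment: +447 days → 20 August 2044.
Appellate Stay Credit: +540 days → 11 February 2046.
Prosecution Delay Deduction: −40 days → 2 January 2046.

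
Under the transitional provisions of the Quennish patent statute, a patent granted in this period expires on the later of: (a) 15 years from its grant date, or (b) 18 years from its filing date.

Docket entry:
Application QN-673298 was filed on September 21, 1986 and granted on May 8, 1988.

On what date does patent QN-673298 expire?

2004-09-21

(a) grant + 15 years → 8 May 2003.
(b) filing + 18 years → 21 September 2004.
Later of the two: 21 September 2004.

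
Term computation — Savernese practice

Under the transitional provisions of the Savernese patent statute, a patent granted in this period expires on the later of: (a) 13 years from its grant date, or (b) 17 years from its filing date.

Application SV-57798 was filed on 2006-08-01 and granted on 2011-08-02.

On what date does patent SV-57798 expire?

(a) grant + 13 years → 2 August 2024.
(b) filing + 17 years → 1 August 2023.
Later of the two: 2 August 2024.

2024-08-02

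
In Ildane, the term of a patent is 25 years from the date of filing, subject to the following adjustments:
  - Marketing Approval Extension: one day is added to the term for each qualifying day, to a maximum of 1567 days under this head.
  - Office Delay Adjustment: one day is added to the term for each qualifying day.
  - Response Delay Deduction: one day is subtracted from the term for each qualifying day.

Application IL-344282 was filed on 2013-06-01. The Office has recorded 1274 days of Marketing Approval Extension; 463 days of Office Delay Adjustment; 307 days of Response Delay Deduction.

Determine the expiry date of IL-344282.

2042-05-01

Base term: filing date + 25 years → 1 June 2038.
Marketing Approval Extension: 1274 days (within the 1567-day cap) → +1274 days → 26 November 2041.
Office Delay Adjustment: +463 days → 4 March 2043.
Response Delay Deduction: −307 days → 1 May 2042.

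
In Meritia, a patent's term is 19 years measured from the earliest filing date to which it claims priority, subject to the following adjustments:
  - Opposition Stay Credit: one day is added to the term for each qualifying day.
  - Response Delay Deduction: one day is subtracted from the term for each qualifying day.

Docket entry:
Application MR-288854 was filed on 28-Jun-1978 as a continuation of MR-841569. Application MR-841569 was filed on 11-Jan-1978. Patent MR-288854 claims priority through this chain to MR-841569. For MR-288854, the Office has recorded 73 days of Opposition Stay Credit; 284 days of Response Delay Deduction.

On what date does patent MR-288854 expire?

June 14, 1996

Earliest priority filing: 11 January 1978.
Base term: 11 January 1978 + 19 years → 11 January 1997.
Opposition Stay Credit: +73 days → 25 March 1997.
Response Delay Deduction: −284 days → 14 June 1996.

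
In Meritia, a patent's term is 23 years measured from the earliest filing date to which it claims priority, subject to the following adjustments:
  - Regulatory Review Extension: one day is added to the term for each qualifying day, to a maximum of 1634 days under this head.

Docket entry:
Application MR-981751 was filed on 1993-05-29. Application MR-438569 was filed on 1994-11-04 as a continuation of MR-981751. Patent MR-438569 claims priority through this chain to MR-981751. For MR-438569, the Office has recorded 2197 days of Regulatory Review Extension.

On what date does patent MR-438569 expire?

November 18, 2020

Earliest priority filing: 29 May 1993.
Base term: 29 May 1993 + 23 years → 29 May 2016.
Regulatory Review Extension: 2197 days claimed exceeds the 1634-day cap, so +1634 days → 18 November 2020.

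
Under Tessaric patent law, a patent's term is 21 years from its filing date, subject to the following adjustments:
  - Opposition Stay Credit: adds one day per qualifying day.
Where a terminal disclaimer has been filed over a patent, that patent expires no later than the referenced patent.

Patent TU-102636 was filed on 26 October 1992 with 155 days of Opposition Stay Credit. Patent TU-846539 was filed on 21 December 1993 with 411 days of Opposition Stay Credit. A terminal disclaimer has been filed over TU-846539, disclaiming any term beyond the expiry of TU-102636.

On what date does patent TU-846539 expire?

Natural term of TU-846539:
  Base: filing + 21 years → 21 December 2014.
  Opposition Stay Credit: +411 days → 5 February 2016.
Expiry of referenced patent TU-102636:
  Base: filing + 21 years → 26 October 2013.
  Opposition Stay Credit: +155 days → 30 March 2014.
Terminal disclaimer: TU-846539 expires on the earlier of 5 February 2016 and 30 March 2014.

2014-03-30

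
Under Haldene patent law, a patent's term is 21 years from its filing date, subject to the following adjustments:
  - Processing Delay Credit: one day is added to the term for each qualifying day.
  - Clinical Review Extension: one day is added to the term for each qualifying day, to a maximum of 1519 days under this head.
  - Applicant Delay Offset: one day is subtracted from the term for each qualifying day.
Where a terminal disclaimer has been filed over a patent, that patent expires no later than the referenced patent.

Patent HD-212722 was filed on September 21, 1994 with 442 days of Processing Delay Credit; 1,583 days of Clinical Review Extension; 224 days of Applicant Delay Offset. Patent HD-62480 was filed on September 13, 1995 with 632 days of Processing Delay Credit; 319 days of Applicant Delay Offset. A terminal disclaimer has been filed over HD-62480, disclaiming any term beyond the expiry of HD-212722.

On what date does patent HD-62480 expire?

Natural term of HD-62480:
  Base: filing + 21 years → 13 September 2016.
  Processing Delay Credit: +632 days → 7 June 2018.
  Applicant Delay Offset: −319 days → 23 July 2017.
Expiry of referenced patent HD-212722:
  Base: filing + 21 years → 21 September 2015.
  Processing Delay Credit: +442 days → 6 December 2016.
  Clinical Review Extension: 1583 days claimed exceeds the 1519-day cap, so +1519 days → 2 February 2021.
  Applicant Delay Offset: −224 days → 23 June 2020.
Terminal disclaimer: HD-62480 expires on the earlier of 23 July 2017 and 23 June 2020.

July 23, 2017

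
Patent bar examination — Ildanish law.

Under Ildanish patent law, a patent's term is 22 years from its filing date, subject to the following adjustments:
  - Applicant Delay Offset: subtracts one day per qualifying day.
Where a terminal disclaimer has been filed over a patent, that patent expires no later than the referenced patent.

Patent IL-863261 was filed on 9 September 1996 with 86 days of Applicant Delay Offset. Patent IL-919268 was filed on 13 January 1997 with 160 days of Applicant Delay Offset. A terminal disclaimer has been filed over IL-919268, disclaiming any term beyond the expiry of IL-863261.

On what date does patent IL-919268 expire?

2018-06-15

Natural term of IL-919268:
  Base: filing + 22 years → 13 January 2019.
  Applicant Delay Offset: −160 days → 6 August 2018.
Expiry of referenced patent IL-863261:
  Base: filing + 22 years → 9 September 2018.
  Applicant Delay Offset: −86 days → 15 June 2018.
Terminal disclaimer: IL-919268 expires on the earlier of 6 August 2018 and 15 June 2018.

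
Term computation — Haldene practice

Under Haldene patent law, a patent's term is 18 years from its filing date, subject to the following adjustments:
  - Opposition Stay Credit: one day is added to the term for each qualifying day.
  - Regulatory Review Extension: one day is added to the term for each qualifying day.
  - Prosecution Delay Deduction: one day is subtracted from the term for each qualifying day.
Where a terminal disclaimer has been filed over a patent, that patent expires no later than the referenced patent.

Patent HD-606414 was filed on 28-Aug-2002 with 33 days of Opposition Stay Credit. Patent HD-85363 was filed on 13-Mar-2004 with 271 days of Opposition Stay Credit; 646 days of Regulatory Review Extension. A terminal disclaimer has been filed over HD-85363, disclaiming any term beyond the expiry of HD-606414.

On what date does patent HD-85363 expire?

September 30, 2020

Natural term of HD-85363:
  Base: filing + 18 years → 13 March 2022.
  Opposition Stay Credit: +271 days → 9 December 2022.
  Regulatory Review Extension: +646 days → 15 September 2024.
Expiry of referenced patent HD-606414:
  Base: filing + 18 years → 28 August 2020.
  Opposition Stay Credit: +33 days → 30 September 2020.
Terminal disclaimer: HD-85363 expires on the earlier of 15 September 2024 and 30 September 2020.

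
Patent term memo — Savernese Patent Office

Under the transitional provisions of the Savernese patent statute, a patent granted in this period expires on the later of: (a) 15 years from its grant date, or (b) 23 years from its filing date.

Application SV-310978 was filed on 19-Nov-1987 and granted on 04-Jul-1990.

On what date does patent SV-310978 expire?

2010-11-19

(a) grant + 15 years → 4 July 2005.
(b) filing + 23 years → 19 November 2010.
Later of the two: 19 November 2010.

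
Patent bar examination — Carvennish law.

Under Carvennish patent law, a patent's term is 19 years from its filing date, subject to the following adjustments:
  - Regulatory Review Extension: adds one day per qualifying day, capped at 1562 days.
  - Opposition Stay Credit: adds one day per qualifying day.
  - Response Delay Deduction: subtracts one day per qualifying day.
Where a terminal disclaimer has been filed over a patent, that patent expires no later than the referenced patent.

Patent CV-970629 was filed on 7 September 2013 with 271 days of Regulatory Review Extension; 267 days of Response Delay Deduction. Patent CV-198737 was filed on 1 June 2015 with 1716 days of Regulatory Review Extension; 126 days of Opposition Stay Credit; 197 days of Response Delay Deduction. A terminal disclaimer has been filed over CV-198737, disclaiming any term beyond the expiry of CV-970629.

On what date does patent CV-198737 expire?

Natural term of CV-198737:
  Base: filing + 19 years → 1 June 2034.
  Regulatory Review Extension: 1716 days claimed exceeds the 1562-day cap, so +1562 days → 10 September 2038.
  Opposition Stay Credit: +126 days → 14 January 2039.
  Response Delay Deduction: −197 days → 1 July 2038.
Expiry of referenced patent CV-970629:
  Base: filing + 19 years → 7 September 2032.
  Regulatory Review Extension: 271 days (within the 1562-day cap) → +271 days → 5 June 2033.
  Response Delay Deduction: −267 days → 11 September 2032.
Terminal disclaimer: CV-198737 expires on the earlier of 1 July 2038 and 11 September 2032.

September 11, 2032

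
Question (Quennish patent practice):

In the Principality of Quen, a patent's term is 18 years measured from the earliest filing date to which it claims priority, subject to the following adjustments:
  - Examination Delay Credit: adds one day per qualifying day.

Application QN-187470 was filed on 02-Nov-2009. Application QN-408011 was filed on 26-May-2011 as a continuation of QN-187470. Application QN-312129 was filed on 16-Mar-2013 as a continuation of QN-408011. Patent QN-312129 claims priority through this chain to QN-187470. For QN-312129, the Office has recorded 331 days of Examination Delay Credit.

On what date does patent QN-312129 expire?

Earliest priority filing: 2 November 2009.
Base term: 2 November 2009 + 18 years → 2 November 2027.
Examination Delay Credit: +331 days → 28 September 2028.

September 28, 2028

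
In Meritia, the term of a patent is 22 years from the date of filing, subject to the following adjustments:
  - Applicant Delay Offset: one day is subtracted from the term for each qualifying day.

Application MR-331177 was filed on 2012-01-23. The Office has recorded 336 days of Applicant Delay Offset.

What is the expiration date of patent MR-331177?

Base term: filing date + 22 years → 23 January 2034.
Applicant Delay Offset: −336 days → 21 February 2033.

2033-02-21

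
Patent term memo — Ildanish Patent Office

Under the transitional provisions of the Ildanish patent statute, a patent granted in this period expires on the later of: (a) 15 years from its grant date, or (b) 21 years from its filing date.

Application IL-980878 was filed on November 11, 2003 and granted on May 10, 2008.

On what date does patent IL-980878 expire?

November 11, 2024

(a) grant + 15 years → 10 May 2023.
(b) filing + 21 years → 11 November 2024.
Later of the two: 11 November 2024.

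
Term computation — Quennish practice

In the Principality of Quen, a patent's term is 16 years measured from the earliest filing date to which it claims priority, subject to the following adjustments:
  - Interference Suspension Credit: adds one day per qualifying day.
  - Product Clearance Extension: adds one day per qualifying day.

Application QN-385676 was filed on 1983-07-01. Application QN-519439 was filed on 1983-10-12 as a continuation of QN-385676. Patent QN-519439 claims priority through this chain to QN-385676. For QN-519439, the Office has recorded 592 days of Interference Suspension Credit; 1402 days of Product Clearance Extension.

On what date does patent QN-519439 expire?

December 15, 2004

Earliest priority filing: 1 July 1983.
Base term: 1 July 1983 + 16 years → 1 July 1999.
Interference Suspension Credit: +592 days → 12 February 2001.
Product Clearance Extension: +1402 days → 15 December 2004.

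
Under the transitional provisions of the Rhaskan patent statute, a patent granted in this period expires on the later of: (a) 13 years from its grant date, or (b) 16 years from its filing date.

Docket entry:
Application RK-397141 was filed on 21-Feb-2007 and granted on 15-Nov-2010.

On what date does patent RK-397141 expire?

(a) grant + 13 years → 15 November 2023.
(b) filing + 16 years → 21 February 2023.
Later of the two: 15 November 2023.

2023-11-15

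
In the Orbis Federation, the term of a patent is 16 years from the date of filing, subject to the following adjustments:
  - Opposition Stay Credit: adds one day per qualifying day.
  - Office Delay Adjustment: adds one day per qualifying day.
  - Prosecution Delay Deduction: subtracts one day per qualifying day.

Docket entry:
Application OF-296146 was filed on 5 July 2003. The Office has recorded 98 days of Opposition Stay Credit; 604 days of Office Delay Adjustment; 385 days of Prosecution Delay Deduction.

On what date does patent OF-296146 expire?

May 17, 2020

Base term: filing date + 16 years → 5 July 2019.
Opposition Stay Credit: +98 days → 11 October 2019.
Office Delay Adjustment: +604 days → 6 June 2021.
Prosecution Delay Deduction: −385 days → 17 May 2020.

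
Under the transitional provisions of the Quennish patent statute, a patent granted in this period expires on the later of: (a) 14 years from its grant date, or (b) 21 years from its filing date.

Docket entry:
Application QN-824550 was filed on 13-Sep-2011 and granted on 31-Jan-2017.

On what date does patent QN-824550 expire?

2032-09-13

(a) grant + 14 years → 31 January 2031.
(b) filing + 21 years → 13 September 2032.
Later of the two: 13 September 2032.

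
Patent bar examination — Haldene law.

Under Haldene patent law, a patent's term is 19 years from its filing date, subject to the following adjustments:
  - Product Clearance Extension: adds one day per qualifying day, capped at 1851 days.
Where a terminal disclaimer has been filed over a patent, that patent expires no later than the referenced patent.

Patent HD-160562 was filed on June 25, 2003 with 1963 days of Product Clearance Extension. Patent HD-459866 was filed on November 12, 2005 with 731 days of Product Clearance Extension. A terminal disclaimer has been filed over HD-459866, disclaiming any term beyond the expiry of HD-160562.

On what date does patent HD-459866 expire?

Natural term of HD-459866:
  Base: filing + 19 years → 12 November 2024.
  Product Clearance Extension: 731 days (within the 1851-day cap) → +731 days → 13 November 2026.
Expiry of referenced patent HD-160562:
  Base: filing + 19 years → 25 June 2022.
  Product Clearance Extension: 1963 days claimed exceeds the 1851-day cap, so +1851 days → 20 July 2027.
Terminal disclaimer: HD-459866 expires on the earlier of 13 November 2026 and 20 July 2027.

November 13, 2026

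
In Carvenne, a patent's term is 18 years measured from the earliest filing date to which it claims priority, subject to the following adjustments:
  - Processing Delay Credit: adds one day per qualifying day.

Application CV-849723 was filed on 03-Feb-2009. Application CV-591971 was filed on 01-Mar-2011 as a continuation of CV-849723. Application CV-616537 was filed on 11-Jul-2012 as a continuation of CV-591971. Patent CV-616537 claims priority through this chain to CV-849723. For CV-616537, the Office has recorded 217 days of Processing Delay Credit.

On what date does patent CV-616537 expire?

Earliest priority filing: 3 February 2009.
Base term: 3 February 2009 + 18 years → 3 February 2027.
Processing Delay Credit: +217 days → 8 September 2027.

September 8, 2027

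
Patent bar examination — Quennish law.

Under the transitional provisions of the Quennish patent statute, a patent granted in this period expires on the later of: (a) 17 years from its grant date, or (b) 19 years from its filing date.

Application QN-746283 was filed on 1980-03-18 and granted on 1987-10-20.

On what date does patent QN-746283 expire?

October 20, 2004

(a) grant + 17 years → 20 October 2004.
(b) filing + 19 years → 18 March 1999.
Later of the two: 20 October 2004.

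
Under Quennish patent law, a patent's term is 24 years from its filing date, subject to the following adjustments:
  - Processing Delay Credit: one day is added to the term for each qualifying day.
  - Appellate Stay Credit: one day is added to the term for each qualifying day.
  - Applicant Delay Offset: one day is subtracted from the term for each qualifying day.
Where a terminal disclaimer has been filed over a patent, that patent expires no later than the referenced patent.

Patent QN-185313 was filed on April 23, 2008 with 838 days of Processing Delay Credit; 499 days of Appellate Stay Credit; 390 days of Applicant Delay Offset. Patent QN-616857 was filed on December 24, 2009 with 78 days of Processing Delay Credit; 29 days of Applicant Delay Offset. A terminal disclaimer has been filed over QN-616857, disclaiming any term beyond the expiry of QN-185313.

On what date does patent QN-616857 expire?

February 11, 2034

Natural term of QN-616857:
  Base: filing + 24 years → 24 December 2033.
  Processing Delay Credit: +78 days → 12 March 2034.
  Applicant Delay Offset: −29 days → 11 February 2034.
Expiry of referenced patent QN-185313:
  Base: filing + 24 years → 23 April 2032.
  Processing Delay Credit: +838 days → 9 August 2034.
  Appellate Stay Credit: +499 days → 21 December 2035.
  Applicant Delay Offset: −390 days → 26 November 2034.
Terminal disclaimer: QN-616857 expires on the earlier of 11 February 2034 and 26 November 2034.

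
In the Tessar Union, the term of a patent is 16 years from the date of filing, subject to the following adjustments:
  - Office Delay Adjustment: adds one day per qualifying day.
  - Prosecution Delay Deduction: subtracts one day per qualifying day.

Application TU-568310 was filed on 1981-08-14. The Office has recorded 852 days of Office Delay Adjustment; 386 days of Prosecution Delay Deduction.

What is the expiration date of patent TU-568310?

1998-11-23

Base term: filing date + 16 years → 14 August 1997.
Office Delay Adjustment: +852 days → 14 December 1999.
Prosecution Delay Deduction: −386 days → 23 November 1998.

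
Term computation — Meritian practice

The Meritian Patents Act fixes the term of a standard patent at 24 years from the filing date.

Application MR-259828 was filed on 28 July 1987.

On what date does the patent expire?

Filing date + 24 years → 28 July 2011.

2011-07-28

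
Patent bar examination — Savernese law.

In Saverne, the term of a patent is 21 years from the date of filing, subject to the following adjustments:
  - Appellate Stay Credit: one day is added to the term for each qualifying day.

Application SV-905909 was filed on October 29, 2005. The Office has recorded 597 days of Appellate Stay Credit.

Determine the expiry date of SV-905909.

Base term: filing date + 21 years → 29 October 2026.
Appellate Stay Credit: +597 days → 17 June 2028.

2028-06-17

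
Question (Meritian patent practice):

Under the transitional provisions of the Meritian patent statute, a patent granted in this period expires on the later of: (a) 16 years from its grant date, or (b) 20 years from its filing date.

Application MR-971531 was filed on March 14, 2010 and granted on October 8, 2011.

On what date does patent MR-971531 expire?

March 14, 2030

(a) grant + 16 years → 8 October 2027.
(b) filing + 20 years → 14 March 2030.
Later of the two: 14 March 2030.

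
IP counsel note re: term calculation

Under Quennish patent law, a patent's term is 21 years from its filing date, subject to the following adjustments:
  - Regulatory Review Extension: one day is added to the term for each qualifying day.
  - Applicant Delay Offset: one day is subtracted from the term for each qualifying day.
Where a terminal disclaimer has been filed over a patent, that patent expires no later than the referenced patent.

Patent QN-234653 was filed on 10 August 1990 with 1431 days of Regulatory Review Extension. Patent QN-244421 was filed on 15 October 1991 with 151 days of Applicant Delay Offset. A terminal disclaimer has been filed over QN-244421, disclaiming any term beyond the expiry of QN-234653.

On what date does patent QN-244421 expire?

May 17, 2012

Natural term of QN-244421:
  Base: filing + 21 years → 15 October 2012.
  Applicant Delay Offset: −151 days → 17 May 2012.
Expiry of referenced patent QN-234653:
  Base: filing + 21 years → 10 August 2011.
  Regulatory Review Extension: +1431 days → 11 July 2015.
Terminal disclaimer: QN-244421 expires on the earlier of 17 May 2012 and 11 July 2015.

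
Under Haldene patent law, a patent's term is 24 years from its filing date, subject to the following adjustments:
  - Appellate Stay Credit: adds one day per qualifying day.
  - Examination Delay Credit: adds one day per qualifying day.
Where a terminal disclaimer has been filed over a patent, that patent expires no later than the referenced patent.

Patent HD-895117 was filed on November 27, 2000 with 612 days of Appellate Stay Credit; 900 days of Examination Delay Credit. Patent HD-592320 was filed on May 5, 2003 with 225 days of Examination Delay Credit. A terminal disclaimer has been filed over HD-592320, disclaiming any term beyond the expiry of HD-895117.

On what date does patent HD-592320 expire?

December 16, 2027

Natural term of HD-592320:
  Base: filing + 24 years → 5 May 2027.
  Examination Delay Credit: +225 days → 16 December 2027.
Expiry of referenced patent HD-895117:
  Base: filing + 24 years → 27 November 2024.
  Appellate Stay Credit: +612 days → 1 August 2026.
  Examination Delay Credit: +900 days → 17 January 2029.
Terminal disclaimer: HD-592320 expires on the earlier of 16 December 2027 and 17 January 2029.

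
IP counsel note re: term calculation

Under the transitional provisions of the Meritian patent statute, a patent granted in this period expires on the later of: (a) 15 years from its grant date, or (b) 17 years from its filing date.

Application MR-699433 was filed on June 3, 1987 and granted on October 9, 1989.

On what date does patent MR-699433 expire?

October 9, 2004

(a) grant + 15 years → 9 October 2004.
(b) filing + 17 years → 3 June 2004.
Later of the two: 9 October 2004.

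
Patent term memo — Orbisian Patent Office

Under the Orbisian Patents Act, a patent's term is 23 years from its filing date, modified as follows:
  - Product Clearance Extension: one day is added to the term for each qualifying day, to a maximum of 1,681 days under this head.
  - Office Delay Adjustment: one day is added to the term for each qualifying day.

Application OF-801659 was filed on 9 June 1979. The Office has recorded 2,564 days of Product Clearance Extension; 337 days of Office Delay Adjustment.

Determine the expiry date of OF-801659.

Base term: filing date + 23 years → 9 June 2002.
Product Clearance Extension: 2564 days claimed exceeds the 1681-day cap, so +1681 days → 15 January 2007.
Office Delay Adjustment: +337 days → 18 December 2007.

December 18, 2007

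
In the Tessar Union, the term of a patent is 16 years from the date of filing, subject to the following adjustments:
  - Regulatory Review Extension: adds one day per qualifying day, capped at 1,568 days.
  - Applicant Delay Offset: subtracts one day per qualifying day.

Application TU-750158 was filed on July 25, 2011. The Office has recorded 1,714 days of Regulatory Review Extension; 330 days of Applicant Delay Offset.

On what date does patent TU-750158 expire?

2030-12-14

Base term: filing date + 16 years → 25 July 2027.
Regulatory Review Extension: 1714 days claimed exceeds the 1568-day cap, so +1568 days → 9 November 2031.
Applicant Delay Offset: −330 days → 14 December 2030.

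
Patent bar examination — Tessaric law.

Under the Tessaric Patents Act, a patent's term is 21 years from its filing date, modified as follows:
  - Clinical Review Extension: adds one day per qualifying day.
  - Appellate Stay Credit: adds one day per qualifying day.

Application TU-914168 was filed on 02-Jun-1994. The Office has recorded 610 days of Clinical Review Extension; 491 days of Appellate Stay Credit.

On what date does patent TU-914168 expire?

June 7, 2018

Base term: filing date + 21 years → 2 June 2015.
Clinical Review Extension: +610 days → 1 February 2017.
Appellate Stay Credit: +491 days → 7 June 2018.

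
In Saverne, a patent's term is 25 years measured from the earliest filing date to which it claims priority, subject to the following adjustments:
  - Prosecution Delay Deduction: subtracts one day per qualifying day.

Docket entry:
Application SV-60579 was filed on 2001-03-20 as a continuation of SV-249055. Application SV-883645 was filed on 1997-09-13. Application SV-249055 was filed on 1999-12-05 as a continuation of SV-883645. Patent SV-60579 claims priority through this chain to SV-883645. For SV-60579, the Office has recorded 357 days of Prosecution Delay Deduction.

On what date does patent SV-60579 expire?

Earliest priority filing: 13 September 1997.
Base term: 13 September 1997 + 25 years → 13 September 2022.
Prosecution Delay Deduction: −357 days → 21 September 2021.

2021-09-21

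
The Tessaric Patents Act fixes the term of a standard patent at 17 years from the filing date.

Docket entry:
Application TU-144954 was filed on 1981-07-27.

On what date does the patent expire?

1998-07-27

Filing date + 17 years → 27 July 1998.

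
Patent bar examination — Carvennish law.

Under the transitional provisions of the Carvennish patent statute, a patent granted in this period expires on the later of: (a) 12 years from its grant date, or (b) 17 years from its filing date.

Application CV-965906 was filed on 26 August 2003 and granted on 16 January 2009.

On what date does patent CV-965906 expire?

(a) grant + 12 years → 16 January 2021.
(b) filing + 17 years → 26 August 2020.
Later of the two: 16 January 2021.

January 16, 2021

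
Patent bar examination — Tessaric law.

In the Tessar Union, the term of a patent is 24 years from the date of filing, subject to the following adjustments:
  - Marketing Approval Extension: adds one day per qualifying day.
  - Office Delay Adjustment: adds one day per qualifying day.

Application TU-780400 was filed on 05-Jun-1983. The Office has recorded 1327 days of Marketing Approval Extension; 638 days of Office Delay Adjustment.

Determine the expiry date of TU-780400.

2012-10-21

Base term: filing date + 24 years → 5 June 2007.
Marketing Approval Extension: +1327 days → 22 January 2011.
Office Delay Adjustment: +638 days → 21 October 2012.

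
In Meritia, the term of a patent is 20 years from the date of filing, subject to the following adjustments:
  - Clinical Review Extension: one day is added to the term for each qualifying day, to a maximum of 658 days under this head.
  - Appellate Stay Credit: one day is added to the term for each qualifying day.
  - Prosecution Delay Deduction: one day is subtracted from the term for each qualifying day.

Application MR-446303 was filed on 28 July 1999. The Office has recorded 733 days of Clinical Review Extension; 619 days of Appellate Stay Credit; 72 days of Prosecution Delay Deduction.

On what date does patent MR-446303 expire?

Base term: filing date + 20 years → 28 July 2019.
Clinical Review Extension: 733 days claimed exceeds the 658-day cap, so +658 days → 16 May 2021.
Appellate Stay Credit: +619 days → 25 January 2023.
Prosecution Delay Deduction: −72 days → 14 November 2022.

2022-11-14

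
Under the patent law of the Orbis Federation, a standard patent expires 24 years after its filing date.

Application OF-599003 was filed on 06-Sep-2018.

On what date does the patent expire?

Filing date + 24 years → 6 September 2042.

2042-09-06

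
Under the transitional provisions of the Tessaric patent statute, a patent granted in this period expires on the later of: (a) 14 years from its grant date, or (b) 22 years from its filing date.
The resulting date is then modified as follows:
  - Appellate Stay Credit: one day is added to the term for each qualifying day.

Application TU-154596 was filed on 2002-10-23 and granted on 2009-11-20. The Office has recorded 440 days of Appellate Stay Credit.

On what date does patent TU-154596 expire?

(a) grant + 14 years → 20 November 2023.
(b) filing + 22 years → 23 October 2024.
Later of the two: 23 October 2024.
Appellate Stay Credit: +440 days → 6 January 2026.

January 6, 2026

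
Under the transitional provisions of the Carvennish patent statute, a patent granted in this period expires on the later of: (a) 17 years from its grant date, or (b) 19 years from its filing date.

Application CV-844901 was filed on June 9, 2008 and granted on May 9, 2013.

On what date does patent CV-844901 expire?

(a) grant + 17 years → 9 May 2030.
(b) filing + 19 years → 9 June 2027.
Later of the two: 9 May 2030.

2030-05-09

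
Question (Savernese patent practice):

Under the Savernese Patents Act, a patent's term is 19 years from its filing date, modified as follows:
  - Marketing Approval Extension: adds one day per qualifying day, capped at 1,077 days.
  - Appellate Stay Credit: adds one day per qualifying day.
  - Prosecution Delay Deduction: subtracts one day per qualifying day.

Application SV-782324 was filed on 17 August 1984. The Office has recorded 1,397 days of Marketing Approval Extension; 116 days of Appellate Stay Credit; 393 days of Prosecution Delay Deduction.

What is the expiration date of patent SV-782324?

October 25, 2005

Base term: filing date + 19 years → 17 August 2003.
Marketing Approval Extension: 1397 days claimed exceeds the 1077-day cap, so +1077 days → 29 July 2006.
Appellate Stay Credit: +116 days → 22 November 2006.
Prosecution Delay Deduction: −393 days → 25 October 2005.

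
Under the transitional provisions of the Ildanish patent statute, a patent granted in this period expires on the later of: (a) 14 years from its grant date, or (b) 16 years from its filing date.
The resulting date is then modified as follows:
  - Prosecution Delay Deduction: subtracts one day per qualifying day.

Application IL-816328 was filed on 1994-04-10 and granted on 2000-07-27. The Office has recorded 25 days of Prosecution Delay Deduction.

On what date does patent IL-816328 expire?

July 2, 2014

(a) grant + 14 years → 27 July 2014.
(b) filing + 16 years → 10 April 2010.
Later of the two: 27 July 2014.
Prosecution Delay Deduction: −25 days → 2 July 2014.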